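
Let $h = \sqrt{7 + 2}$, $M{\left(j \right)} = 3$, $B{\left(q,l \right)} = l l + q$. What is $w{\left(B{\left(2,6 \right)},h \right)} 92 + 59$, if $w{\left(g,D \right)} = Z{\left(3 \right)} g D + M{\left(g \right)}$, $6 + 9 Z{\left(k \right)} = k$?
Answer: $-3161$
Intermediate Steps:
$B{\left(q,l \right)} = q + l^{2}$ ($B{\left(q,l \right)} = l^{2} + q = q + l^{2}$)
$Z{\left(k \right)} = - \frac{2}{3} + \frac{k}{9}$
$h = 3$ ($h = \sqrt{9} = 3$)
$w{\left(g,D \right)} = 3 - \frac{D g}{3}$ ($w{\left(g,D \right)} = \left(- \frac{2}{3} + \frac{1}{9} \cdot 3\right) g D + 3 = \left(- \frac{2}{3} + \frac{1}{3}\right) g D + 3 = - \frac{g}{3} D + 3 = - \frac{D g}{3} + 3 = 3 - \frac{D g}{3}$)
$w{\left(B{\left(2,6 \right)},h \right)} 92 + 59 = \left(3 - 1 \left(2 + 6^{2}\right)\right) 92 + 59 = \left(3 - 1 \left(2 + 36\right)\right) 92 + 59 = \left(3 - 1 \cdot 38\right) 92 + 59 = \left(3 - 38\right) 92 + 59 = \left(-35\right) 92 + 59 = -3220 + 59 = -3161$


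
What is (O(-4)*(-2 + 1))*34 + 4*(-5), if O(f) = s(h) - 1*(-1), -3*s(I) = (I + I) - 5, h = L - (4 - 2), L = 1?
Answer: -400/3 ≈ -133.33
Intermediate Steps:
h = -1 (h = 1 - (4 - 2) = 1 - 1*2 = 1 - 2 = -1)
s(I) = 5/3 - 2*I/3 (s(I) = -((I + I) - 5)/3 = -(2*I - 5)/3 = -(-5 + 2*I)/3 = 5/3 - 2*I/3)
O(f) = 10/3 (O(f) = (5/3 - 2/3*(-1)) - 1*(-1) = (5/3 + 2/3) + 1 = 7/3 + 1 = 10/3)
(O(-4)*(-2 + 1))*34 + 4*(-5) = (10*(-2 + 1)/3)*34 + 4*(-5) = ((10/3)*(-1))*34 - 20 = -10/3*34 - 20 = -340/3 - 20 = -400/3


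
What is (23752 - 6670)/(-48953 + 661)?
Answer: -8541/24146 ≈ -0.35372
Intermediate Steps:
(23752 - 6670)/(-48953 + 661) = 17082/(-48292) = 17082*(-1/48292) = -8541/24146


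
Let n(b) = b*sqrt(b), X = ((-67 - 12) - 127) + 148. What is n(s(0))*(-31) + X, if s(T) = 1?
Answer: -89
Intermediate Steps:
X = -58 (X = (-79 - 127) + 148 = -206 + 148 = -58)
n(b) = b**(3/2)
n(s(0))*(-31) + X = 1**(3/2)*(-31) - 58 = 1*(-31) - 58 = -31 - 58 = -89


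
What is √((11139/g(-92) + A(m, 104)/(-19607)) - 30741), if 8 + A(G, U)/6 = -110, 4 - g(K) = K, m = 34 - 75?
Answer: I*√753489862738718/156856 ≈ 175.0*I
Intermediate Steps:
m = -41
g(K) = 4 - K
A(G, U) = -708 (A(G, U) = -48 + 6*(-110) = -48 - 660 = -708)
√((11139/g(-92) + A(m, 104)/(-19607)) - 30741) = √((11139/(4 - 1*(-92)) - 708/(-19607)) - 30741) = √((11139/(4 + 92) - 708*(-1/19607)) - 30741) = √((11139/96 + 708/19607) - 30741) = √((11139*(1/96) + 708/19607) - 30741) = √((3713/32 + 708/19607) - 30741) = √(72823447/627424 - 30741) = √(-19214817737/627424) = I*√753489862738718/156856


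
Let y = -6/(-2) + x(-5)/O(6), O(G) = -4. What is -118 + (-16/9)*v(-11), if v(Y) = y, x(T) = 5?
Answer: -1090/9 ≈ -121.11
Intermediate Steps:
y = 7/4 (y = -6/(-2) + 5/(-4) = -6*(-½) + 5*(-¼) = 3 - 5/4 = 7/4 ≈ 1.7500)
v(Y) = 7/4
-118 + (-16/9)*v(-11) = -118 - 16/9*(7/4) = -118 - 16*⅑*(7/4) = -118 - 16/9*7/4 = -118 - 28/9 = -1090/9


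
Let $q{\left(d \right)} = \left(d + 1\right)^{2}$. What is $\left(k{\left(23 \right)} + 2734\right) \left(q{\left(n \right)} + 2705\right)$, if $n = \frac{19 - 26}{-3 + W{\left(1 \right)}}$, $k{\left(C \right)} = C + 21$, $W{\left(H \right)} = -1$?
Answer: $\frac{60283989}{8} \approx 7.5355 \cdot 10^{6}$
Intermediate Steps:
$k{\left(C \right)} = 21 + C$
$n = \frac{7}{4}$ ($n = \frac{19 - 26}{-3 - 1} = - \frac{7}{-4} = \left(-7\right) \left(- \frac{1}{4}\right) = \frac{7}{4} \approx 1.75$)
$q{\left(d \right)} = \left(1 + d\right)^{2}$
$\left(k{\left(23 \right)} + 2734\right) \left(q{\left(n \right)} + 2705\right) = \left(\left(21 + 23\right) + 2734\right) \left(\left(1 + \frac{7}{4}\right)^{2} + 2705\right) = \left(44 + 2734\right) \left(\left(\frac{11}{4}\right)^{2} + 2705\right) = 2778 \left(\frac{121}{16} + 2705\right) = 2778 \cdot \frac{43401}{16} = \frac{60283989}{8}$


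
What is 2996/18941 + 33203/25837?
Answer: 706305675/489378617 ≈ 1.4433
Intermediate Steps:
2996/18941 + 33203/25837 = 706305675/489378617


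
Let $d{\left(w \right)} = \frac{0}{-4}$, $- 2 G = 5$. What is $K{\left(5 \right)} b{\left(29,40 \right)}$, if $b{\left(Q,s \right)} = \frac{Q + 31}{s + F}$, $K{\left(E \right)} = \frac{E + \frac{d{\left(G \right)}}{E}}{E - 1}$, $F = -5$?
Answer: $\frac{15}{7} \approx 2.1429$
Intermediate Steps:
$G = - \frac{5}{2}$ ($G = \left(- \frac{1}{2}\right) 5 = - \frac{5}{2} \approx -2.5$)
$d{\left(w \right)} = 0$ ($d{\left(w \right)} = 0 \left(- \frac{1}{4}\right) = 0$)
$K{\left(E \right)} = \frac{E}{-1 + E}$ ($K{\left(E \right)} = \frac{E + \frac{0}{E}}{E - 1} = \frac{E + 0}{-1 + E} = \frac{E}{-1 + E}$)
$b{\left(Q,s \right)} = \frac{31 + Q}{-5 + s}$ ($b{\left(Q,s \right)} = \frac{Q + 31}{s - 5} = \frac{31 + Q}{-5 + s}$)
$K{\left(5 \right)} b{\left(29,40 \right)} = \frac{5}{-1 + 5} \frac{31 + 29}{-5 + 40} = \frac{5}{4} \cdot \frac{1}{35} \cdot 60 = 5 \cdot \frac{1}{4} \cdot \frac{1}{35} \cdot 60 = \frac{5}{4} \cdot \frac{12}{7} = \frac{15}{7}$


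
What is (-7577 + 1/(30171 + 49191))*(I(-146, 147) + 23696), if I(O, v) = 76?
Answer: -2382453108826/13227 ≈ -1.8012e+8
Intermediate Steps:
(-7577 + 1/(30171 + 49191))*(I(-146, 147) + 23696) = (-7577 + 1/(30171 + 49191))*(76 + 23696) = (-7577 + 1/79362)*23772 = -601325873/79362*23772 = -2382453108826/13227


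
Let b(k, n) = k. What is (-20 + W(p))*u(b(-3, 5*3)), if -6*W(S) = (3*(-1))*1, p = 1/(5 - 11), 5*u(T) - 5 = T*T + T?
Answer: -429/10 ≈ -42.900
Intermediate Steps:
u(T) = 1 + T/5 + T²/5 (u(T) = 1 + (T*T + T)/5 = 1 + (T² + T)/5 = 1 + (T + T²)/5 = 1 + (T/5 + T²/5) = 1 + T/5 + T²/5)
p = -⅙ (p = 1/(-6) = -⅙ ≈ -0.16667)
W(S) = ½ (W(S) = -3*(-1)/6 = -(-1)/2 = -⅙*(-3) = ½)
(-20 + W(p))*u(b(-3, 5*3)) = (-20 + ½)*(1 + (⅕)*(-3) + (⅕)*(-3)²) = -39*(1 - ⅗ + (⅕)*9)/2 = -39*(1 - ⅗ + 9/5)/2 = -39/2*11/5 = -429/10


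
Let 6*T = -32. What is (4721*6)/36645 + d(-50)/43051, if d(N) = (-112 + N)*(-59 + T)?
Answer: 533792272/525867965 ≈ 1.0151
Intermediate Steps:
T = -16/3 (T = (⅙)*(-32) = -16/3 ≈ -5.3333)
d(N) = 21616/3 - 193*N/3 (d(N) = (-112 + N)*(-59 - 16/3) = (-112 + N)*(-193/3) = 21616/3 - 193*N/3)
(4721*6)/36645 + d(-50)/43051 = (4721*6)/36645 + (21616/3 - 193/3*(-50))/43051 = 28326*(1/36645) + (21616/3 + 9650/3)*(1/43051) = 9442/12215 + 10422*(1/43051) = 9442/12215 + 10422/43051 = 533792272/525867965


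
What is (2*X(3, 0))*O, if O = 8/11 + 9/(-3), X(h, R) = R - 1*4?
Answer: 200/11 ≈ 18.182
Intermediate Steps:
X(h, R) = -4 + R (X(h, R) = R - 4 = -4 + R)
O = -25/11 (O = 8*(1/11) + 9*(-⅓) = 8/11 - 3 = -25/11 ≈ -2.2727)
(2*X(3, 0))*O = (2*(-4 + 0))*(-25/11) = (2*(-4))*(-25/11) = -8*(-25/11) = 200/11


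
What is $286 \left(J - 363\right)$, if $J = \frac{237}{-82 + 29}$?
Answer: $- \frac{5570136}{53} \approx -1.051 \cdot 10^{5}$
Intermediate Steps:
$J = - \frac{237}{53}$ ($J = \frac{237}{-53} = 237 \left(- \frac{1}{53}\right) = - \frac{237}{53} \approx -4.4717$)
$286 \left(J - 363\right) = 286 \left(- \frac{237}{53} - 363\right) = 286 \left(- \frac{19476}{53}\right) = - \frac{5570136}{53}$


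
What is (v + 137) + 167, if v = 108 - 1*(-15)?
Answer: 427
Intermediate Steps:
v = 123 (v = 108 + 15 = 123)
(v + 137) + 167 = (123 + 137) + 167 = 260 + 167 = 427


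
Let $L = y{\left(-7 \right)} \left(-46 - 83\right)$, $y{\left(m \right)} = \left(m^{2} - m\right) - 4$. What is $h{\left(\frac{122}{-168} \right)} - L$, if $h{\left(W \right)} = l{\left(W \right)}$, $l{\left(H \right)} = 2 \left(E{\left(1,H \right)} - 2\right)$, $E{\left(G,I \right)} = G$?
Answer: $6706$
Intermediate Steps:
$y{\left(m \right)} = -4 + m^{2} - m$
$l{\left(H \right)} = -2$ ($l{\left(H \right)} = 2 \left(1 - 2\right) = 2 \left(-1\right) = -2$)
$h{\left(W \right)} = -2$
$L = -6708$ ($L = \left(-4 + \left(-7\right)^{2} - -7\right) \left(-46 - 83\right) = \left(-4 + 49 + 7\right) \left(-129\right) = 52 \left(-129\right) = -6708$)
$h{\left(\frac{122}{-168} \right)} - L = -2 - -6708 = -2 + 6708 = 6706$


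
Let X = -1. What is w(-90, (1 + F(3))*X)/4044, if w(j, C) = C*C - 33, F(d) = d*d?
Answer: 67/4044 ≈ 0.016568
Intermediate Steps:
F(d) = d²
w(j, C) = -33 + C² (w(j, C) = C² - 33 = -33 + C²)
w(-90, (1 + F(3))*X)/4044 = (-33 + ((1 + 3²)*(-1))²)/4044 = (-33 + ((1 + 9)*(-1))²)*(1/4044) = (-33 + (10*(-1))²)*(1/4044) = (-33 + (-10)²)*(1/4044) = (-33 + 100)*(1/4044) = 67*(1/4044) = 67/4044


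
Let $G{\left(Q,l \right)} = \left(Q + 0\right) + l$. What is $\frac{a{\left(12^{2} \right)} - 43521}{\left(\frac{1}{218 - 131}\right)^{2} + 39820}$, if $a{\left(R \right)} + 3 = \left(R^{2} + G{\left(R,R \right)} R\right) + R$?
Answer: $\frac{142509132}{301397581} \approx 0.47283$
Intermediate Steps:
$G{\left(Q,l \right)} = Q + l$
$a{\left(R \right)} = -3 + R + 3 R^{2}$ ($a{\left(R \right)} = -3 + \left(\left(R^{2} + \left(R + R\right) R\right) + R\right) = -3 + \left(\left(R^{2} + 2 R R\right) + R\right) = -3 + \left(\left(R^{2} + 2 R^{2}\right) + R\right) = -3 + \left(3 R^{2} + R\right) = -3 + \left(R + 3 R^{2}\right) = -3 + R + 3 R^{2}$)
$\frac{a{\left(12^{2} \right)} - 43521}{\left(\frac{1}{218 - 131}\right)^{2} + 39820} = \frac{\left(-3 + 12^{2} + 3 \left(12^{2}\right)^{2}\right) - 43521}{\left(\frac{1}{218 - 131}\right)^{2} + 39820} = \frac{\left(-3 + 144 + 3 \cdot 144^{2}\right) - 43521}{\left(\frac{1}{87}\right)^{2} + 39820} = \frac{\left(-3 + 144 + 3 \cdot 20736\right) - 43521}{\left(\frac{1}{87}\right)^{2} + 39820} = \frac{\left(-3 + 144 + 62208\right) - 43521}{\frac{1}{7569} + 39820} = \frac{62349 - 43521}{\frac{301397581}{7569}} = 18828 \cdot \frac{7569}{301397581} = \frac{142509132}{301397581}$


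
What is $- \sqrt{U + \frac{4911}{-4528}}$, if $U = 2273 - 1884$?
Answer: $- \frac{\sqrt{497084123}}{1132} \approx -19.696$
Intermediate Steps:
$U = 389$ ($U = 2273 - 1884 = 389$)
$- \sqrt{U + \frac{4911}{-4528}} = - \sqrt{389 + \frac{4911}{-4528}} = - \sqrt{389 + 4911 \left(- \frac{1}{4528}\right)} = - \sqrt{389 - \frac{4911}{4528}} = - \sqrt{\frac{1756481}{4528}} = - \frac{\sqrt{497084123}}{1132}$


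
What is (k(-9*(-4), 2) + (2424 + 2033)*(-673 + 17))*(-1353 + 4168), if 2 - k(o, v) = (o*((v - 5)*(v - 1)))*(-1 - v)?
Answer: -8231380910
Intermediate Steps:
k(o, v) = 2 - o*(-1 + v)*(-1 - v)*(-5 + v) (k(o, v) = 2 - o*((v - 5)*(v - 1))*(-1 - v) = 2 - o*((-5 + v)*(-1 + v))*(-1 - v) = 2 - o*((-1 + v)*(-5 + v))*(-1 - v) = 2 - o*(-1 + v)*(-5 + v)*(-1 - v) = 2 - o*(-1 + v)*(-1 - v)*(-5 + v))
(k(-9*(-4), 2) + (2424 + 2033)*(-673 + 17))*(-1353 + 4168) = ((2 + 5*(-9*(-4)) - 9*(-4)*2³ - 1*(-9*(-4))*2 - 5*(-9*(-4))*2²) + (2424 + 2033)*(-673 + 17))*(-1353 + 4168) = ((2 + 5*36 + 36*8 - 1*36*2 - 5*36*4) + 4457*(-656))*2815 = ((2 + 180 + 288 - 72 - 720) - 2923792)*2815 = (-322 - 2923792)*2815 = -2924114*2815 = -8231380910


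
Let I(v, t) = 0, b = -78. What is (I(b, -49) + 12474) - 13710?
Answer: -1236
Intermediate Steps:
(I(b, -49) + 12474) - 13710 = (0 + 12474) - 13710 = 12474 - 13710 = -1236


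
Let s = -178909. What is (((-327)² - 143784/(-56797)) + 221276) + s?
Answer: 8479708696/56797 ≈ 1.4930e+5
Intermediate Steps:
(((-327)² - 143784/(-56797)) + 221276) + s = (((-327)² - 143784/(-56797)) + 221276) - 178909 = ((106929 - 143784*(-1/56797)) + 221276) - 178909 = ((106929 + 143784/56797) + 221276) - 178909 = (6073390197/56797 + 221276) - 178909 = 18641203169/56797 - 178909 = 8479708696/56797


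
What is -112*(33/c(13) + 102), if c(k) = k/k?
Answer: -15120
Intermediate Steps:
c(k) = 1
-112*(33/c(13) + 102) = -112*(33/1 + 102) = -112*(33*1 + 102) = -112*(33 + 102) = -112*135 = -15120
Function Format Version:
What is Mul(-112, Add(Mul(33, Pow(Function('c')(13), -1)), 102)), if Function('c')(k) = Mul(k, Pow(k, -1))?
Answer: -15120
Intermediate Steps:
Function('c')(k) = 1
Mul(-112, Add(Mul(33, Pow(Function('c')(13), -1)), 102)) = Mul(-112, Add(Mul(33, Pow(1, -1)), 102)) = Mul(-112, Add(Mul(33, 1), 102)) = Mul(-112, Add(33, 102)) = Mul(-112, 135) = -15120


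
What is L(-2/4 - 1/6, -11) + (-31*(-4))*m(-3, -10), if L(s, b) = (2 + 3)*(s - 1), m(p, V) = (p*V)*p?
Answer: -33505/3 ≈ -11168.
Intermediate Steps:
m(p, V) = V*p**2 (m(p, V) = (V*p)*p = V*p**2)
L(s, b) = -5 + 5*s (L(s, b) = 5*(-1 + s) = -5 + 5*s)
L(-2/4 - 1/6, -11) + (-31*(-4))*m(-3, -10) = (-5 + 5*(-2/4 - 1/6)) + (-31*(-4))*(-10*(-3)**2) = (-5 + 5*(-2*1/4 - 1*1/6)) + 124*(-10*9) = (-5 + 5*(-1/2 - 1/6)) + 124*(-90) = (-5 + 5*(-2/3)) - 11160 = (-5 - 10/3) - 11160 = -25/3 - 11160 = -33505/3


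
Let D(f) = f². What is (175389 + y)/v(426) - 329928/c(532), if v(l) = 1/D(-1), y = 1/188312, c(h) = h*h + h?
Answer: 2341295965124657/13349249368 ≈ 1.7539e+5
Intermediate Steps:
c(h) = h + h² (c(h) = h² + h = h + h²)
y = 1/188312 ≈ 5.3103e-6
v(l) = 1 (v(l) = 1/((-1)²) = 1/1 = 1)
(175389 + y)/v(426) - 329928/c(532) = (175389 + 1/188312)/1 - 329928*1/(532*(1 + 532)) = (33027853369/188312)*1 - 329928/(532*533) = 33027853369/188312 - 329928/283556 = 33027853369/188312 - 329928*1/283556 = 33027853369/188312 - 82482/70889 = 2341295965124657/13349249368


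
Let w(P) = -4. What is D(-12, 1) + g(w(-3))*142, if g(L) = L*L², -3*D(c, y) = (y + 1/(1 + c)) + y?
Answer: -99975/11 ≈ -9088.6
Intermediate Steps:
D(c, y) = -2*y/3 - 1/(3*(1 + c)) (D(c, y) = -((y + 1/(1 + c)) + y)/3 = -(1/(1 + c) + 2*y)/3 = -2*y/3 - 1/(3*(1 + c)))
g(L) = L³
D(-12, 1) + g(w(-3))*142 = (-1 - 2*1 - 2*(-12)*1)/(3*(1 - 12)) + (-4)³*142 = (⅓)*(-1 - 2 + 24)/(-11) - 64*142 = (⅓)*(-1/11)*21 - 9088 = -7/11 - 9088 = -99975/11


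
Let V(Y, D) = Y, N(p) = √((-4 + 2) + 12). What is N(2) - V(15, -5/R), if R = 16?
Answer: -15 + √10 ≈ -11.838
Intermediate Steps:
N(p) = √10 (N(p) = √(-2 + 12) = √10)
N(2) - V(15, -5/R) = √10 - 1*15 = √10 - 15 = -15 + √10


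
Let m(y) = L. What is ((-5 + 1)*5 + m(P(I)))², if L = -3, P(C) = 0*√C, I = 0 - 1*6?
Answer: 529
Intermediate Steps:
I = -6 (I = 0 - 6 = -6)
P(C) = 0
m(y) = -3
((-5 + 1)*5 + m(P(I)))² = ((-5 + 1)*5 - 3)² = (-4*5 - 3)² = (-20 - 3)² = (-23)² = 529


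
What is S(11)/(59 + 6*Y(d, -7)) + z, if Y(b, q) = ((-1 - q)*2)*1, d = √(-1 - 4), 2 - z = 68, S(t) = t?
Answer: -8635/131 ≈ -65.916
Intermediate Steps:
z = -66 (z = 2 - 1*68 = 2 - 68 = -66)
d = I*√5 (d = √(-5) = I*√5 ≈ 2.2361*I)
Y(b, q) = -2 - 2*q (Y(b, q) = (-2 - 2*q)*1 = -2 - 2*q)
S(11)/(59 + 6*Y(d, -7)) + z = 11/(59 + 6*(-2 - 2*(-7))) - 66 = 11/(59 + 6*(-2 + 14)) - 66 = 11/(59 + 6*12) - 66 = 11/(59 + 72) - 66 = 11/131 - 66 = -8635/131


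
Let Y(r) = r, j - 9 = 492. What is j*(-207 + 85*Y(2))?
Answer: -18537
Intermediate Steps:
j = 501 (j = 9 + 492 = 501)
j*(-207 + 85*Y(2)) = 501*(-207 + 85*2) = 501*(-207 + 170) = 501*(-37) = -18537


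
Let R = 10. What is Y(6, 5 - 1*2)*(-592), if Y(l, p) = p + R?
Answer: -7696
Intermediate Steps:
Y(l, p) = 10 + p (Y(l, p) = p + 10 = 10 + p)
Y(6, 5 - 1*2)*(-592) = (10 + (5 - 1*2))*(-592) = (10 + (5 - 2))*(-592) = (10 + 3)*(-592) = 13*(-592) = -7696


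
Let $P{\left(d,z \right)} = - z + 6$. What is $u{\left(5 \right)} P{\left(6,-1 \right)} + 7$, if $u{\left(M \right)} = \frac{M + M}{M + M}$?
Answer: $14$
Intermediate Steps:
$P{\left(d,z \right)} = 6 - z$
$u{\left(M \right)} = 1$ ($u{\left(M \right)} = \frac{2 M}{2 M} = 2 M \frac{1}{2 M} = 1$)
$u{\left(5 \right)} P{\left(6,-1 \right)} + 7 = 1 \left(6 - -1\right) + 7 = 1 \left(6 + 1\right) + 7 = 1 \cdot 7 + 7 = 7 + 7 = 14$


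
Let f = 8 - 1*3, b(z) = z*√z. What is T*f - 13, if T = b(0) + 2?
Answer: -3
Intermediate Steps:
b(z) = z^(3/2)
f = 5 (f = 8 - 3 = 5)
T = 2 (T = 0^(3/2) + 2 = 0 + 2 = 2)
T*f - 13 = 2*5 - 13 = 10 - 13 = -3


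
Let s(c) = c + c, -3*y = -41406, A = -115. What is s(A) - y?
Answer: -14032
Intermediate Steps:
y = 13802 (y = -⅓*(-41406) = 13802)
s(c) = 2*c
s(A) - y = 2*(-115) - 1*13802 = -230 - 13802 = -14032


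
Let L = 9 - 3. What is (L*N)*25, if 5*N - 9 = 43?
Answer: 1560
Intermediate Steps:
N = 52/5 (N = 9/5 + (1/5)*43 = 9/5 + 43/5 = 52/5 ≈ 10.400)
L = 6
(L*N)*25 = (6*(52/5))*25 = (312/5)*25 = 1560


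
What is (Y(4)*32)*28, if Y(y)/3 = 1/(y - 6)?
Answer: -1344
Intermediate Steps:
Y(y) = 3/(-6 + y) (Y(y) = 3/(y - 6) = 3/(-6 + y))
(Y(4)*32)*28 = ((3/(-6 + 4))*32)*28 = ((3/(-2))*32)*28 = ((3*(-1/2))*32)*28 = -3/2*32*28 = -48*28 = -1344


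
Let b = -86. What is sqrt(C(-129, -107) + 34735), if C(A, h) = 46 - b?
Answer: sqrt(34867) ≈ 186.73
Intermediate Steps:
C(A, h) = 132 (C(A, h) = 46 - 1*(-86) = 46 + 86 = 132)
sqrt(C(-129, -107) + 34735) = sqrt(132 + 34735) = sqrt(34867)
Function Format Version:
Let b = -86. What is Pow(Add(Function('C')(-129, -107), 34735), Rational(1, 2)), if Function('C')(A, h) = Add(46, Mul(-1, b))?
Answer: Pow(34867, Rational(1, 2)) ≈ 186.73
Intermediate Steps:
Function('C')(A, h) = 132 (Function('C')(A, h) = Add(46, Mul(-1, -86)) = Add(46, 86) = 132)
Pow(Add(Function('C')(-129, -107), 34735), Rational(1, 2)) = Pow(Add(132, 34735), Rational(1, 2)) = Pow(34867, Rational(1, 2))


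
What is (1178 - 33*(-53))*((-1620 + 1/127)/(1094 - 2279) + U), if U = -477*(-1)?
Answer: 210720156658/150495 ≈ 1.4002e+6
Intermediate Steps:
U = 477
(1178 - 33*(-53))*((-1620 + 1/127)/(1094 - 2279) + U) = (1178 - 33*(-53))*((-1620 + 1/127)/(1094 - 2279) + 477) = (1178 + 1749)*((-1620 + 1/127)/(-1185) + 477) = 2927*(-205739/127*(-1/1185) + 477) = 2927*(205739/150495 + 477) = 2927*(71991854/150495) = 210720156658/150495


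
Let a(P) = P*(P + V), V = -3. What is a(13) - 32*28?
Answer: -766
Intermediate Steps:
a(P) = P*(-3 + P) (a(P) = P*(P - 3) = P*(-3 + P))
a(13) - 32*28 = 13*(-3 + 13) - 32*28 = 13*10 - 896 = 130 - 896 = -766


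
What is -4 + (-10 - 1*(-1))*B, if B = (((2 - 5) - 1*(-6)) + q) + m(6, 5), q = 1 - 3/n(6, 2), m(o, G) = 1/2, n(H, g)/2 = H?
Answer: -169/4 ≈ -42.250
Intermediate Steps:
n(H, g) = 2*H
m(o, G) = 1/2 (m(o, G) = 1*(1/2) = 1/2)
q = 3/4 (q = 1 - 3/(2*6) = 1 - 3/12 = 1 - 3*1/12 = 1 - 1/4 = 3/4 ≈ 0.75000)
B = 17/4 (B = (((2 - 5) - 1*(-6)) + 3/4) + 1/2 = ((-3 + 6) + 3/4) + 1/2 = (3 + 3/4) + 1/2 = 15/4 + 1/2 = 17/4 ≈ 4.2500)
-4 + (-10 - 1*(-1))*B = -4 + (-10 - 1*(-1))*(17/4) = -4 + (-10 + 1)*(17/4) = -4 - 9*17/4 = -4 - 153/4 = -169/4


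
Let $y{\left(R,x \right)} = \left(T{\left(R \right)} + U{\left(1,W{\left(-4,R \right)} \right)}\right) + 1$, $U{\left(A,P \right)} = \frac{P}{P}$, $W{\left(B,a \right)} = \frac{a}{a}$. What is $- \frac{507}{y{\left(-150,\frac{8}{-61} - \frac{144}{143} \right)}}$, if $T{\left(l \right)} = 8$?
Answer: $- \frac{507}{10} \approx -50.7$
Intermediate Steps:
$W{\left(B,a \right)} = 1$
$U{\left(A,P \right)} = 1$
$y{\left(R,x \right)} = 10$ ($y{\left(R,x \right)} = \left(8 + 1\right) + 1 = 9 + 1 = 10$)
$- \frac{507}{y{\left(-150,\frac{8}{-61} - \frac{144}{143} \right)}} = - \frac{507}{10}$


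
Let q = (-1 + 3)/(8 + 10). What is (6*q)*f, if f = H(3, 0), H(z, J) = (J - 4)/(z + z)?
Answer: -4/9 ≈ -0.44444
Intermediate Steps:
H(z, J) = (-4 + J)/(2*z) (H(z, J) = (-4 + J)/((2*z)) = (-4 + J)*(1/(2*z)) = (-4 + J)/(2*z))
f = -2/3 (f = (1/2)*(-4 + 0)/3 = (1/2)*(1/3)*(-4) = -2/3 ≈ -0.66667)
q = 1/9 (q = 2/18 = 2*(1/18) = 1/9 ≈ 0.11111)
(6*q)*f = (6*(1/9))*(-2/3) = (2/3)*(-2/3) = -4/9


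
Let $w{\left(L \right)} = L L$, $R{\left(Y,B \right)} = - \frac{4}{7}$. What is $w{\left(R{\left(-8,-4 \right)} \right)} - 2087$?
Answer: $- \frac{102247}{49} \approx -2086.7$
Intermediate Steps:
$R{\left(Y,B \right)} = - \frac{4}{7}$ ($R{\left(Y,B \right)} = \left(-4\right) \frac{1}{7} = - \frac{4}{7}$)
$w{\left(L \right)} = L^{2}$
$w{\left(R{\left(-8,-4 \right)} \right)} - 2087 = \left(- \frac{4}{7}\right)^{2} - 2087 = \frac{16}{49} - 2087 = - \frac{102247}{49}$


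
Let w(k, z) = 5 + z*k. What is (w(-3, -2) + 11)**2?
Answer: 484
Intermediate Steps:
w(k, z) = 5 + k*z
(w(-3, -2) + 11)**2 = ((5 - 3*(-2)) + 11)**2 = ((5 + 6) + 11)**2 = (11 + 11)**2 = 22**2 = 484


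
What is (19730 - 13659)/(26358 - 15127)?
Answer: 6071/11231 ≈ 0.54056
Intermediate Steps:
(19730 - 13659)/(26358 - 15127) = 6071/11231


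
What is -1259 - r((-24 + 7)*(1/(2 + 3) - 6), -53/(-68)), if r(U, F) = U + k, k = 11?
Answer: -6843/5 ≈ -1368.6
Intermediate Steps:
r(U, F) = 11 + U (r(U, F) = U + 11 = 11 + U)
-1259 - r((-24 + 7)*(1/(2 + 3) - 6), -53/(-68)) = -1259 - (11 + (-24 + 7)*(1/(2 + 3) - 6)) = -1259 - (11 - 17*(1/5 - 6)) = -1259 - (11 - 17*(⅕ - 6)) = -1259 - (11 - 17*(-29/5)) = -1259 - (11 + 493/5) = -1259 - 1*548/5 = -1259 - 548/5 = -6843/5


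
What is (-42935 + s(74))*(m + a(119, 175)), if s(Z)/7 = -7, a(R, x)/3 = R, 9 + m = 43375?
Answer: -1879389432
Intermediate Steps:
m = 43366 (m = -9 + 43375 = 43366)
a(R, x) = 3*R
s(Z) = -49 (s(Z) = 7*(-7) = -49)
(-42935 + s(74))*(m + a(119, 175)) = (-42935 - 49)*(43366 + 3*119) = -42984*(43366 + 357) = -42984*43723 = -1879389432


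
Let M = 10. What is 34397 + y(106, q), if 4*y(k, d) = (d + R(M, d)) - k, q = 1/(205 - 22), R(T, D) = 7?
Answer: 6290122/183 ≈ 34372.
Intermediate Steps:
q = 1/183 ≈ 0.0054645
y(k, d) = 7/4 - k/4 + d/4 (y(k, d) = ((d + 7) - k)/4 = ((7 + d) - k)/4 = (7 + d - k)/4 = 7/4 - k/4 + d/4)
34397 + y(106, q) = 34397 + (7/4 - ¼*106 + (¼)*(1/183)) = 34397 + (7/4 - 53/2 + 1/732) = 34397 - 4529/183 = 6290122/183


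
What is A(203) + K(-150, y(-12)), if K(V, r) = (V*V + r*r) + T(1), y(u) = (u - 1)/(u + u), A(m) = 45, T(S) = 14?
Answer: 12994153/576 ≈ 22559.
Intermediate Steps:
y(u) = (-1 + u)/(2*u) (y(u) = (-1 + u)/((2*u)) = (-1 + u)*(1/(2*u)) = (-1 + u)/(2*u))
K(V, r) = 14 + V**2 + r**2 (K(V, r) = (V*V + r*r) + 14 = (V**2 + r**2) + 14 = 14 + V**2 + r**2)
A(203) + K(-150, y(-12)) = 45 + (14 + (-150)**2 + ((1/2)*(-1 - 12)/(-12))**2) = 45 + (14 + 22500 + ((1/2)*(-1/12)*(-13))**2) = 45 + (14 + 22500 + (13/24)**2) = 45 + (14 + 22500 + 169/576) = 45 + 12968233/576 = 12994153/576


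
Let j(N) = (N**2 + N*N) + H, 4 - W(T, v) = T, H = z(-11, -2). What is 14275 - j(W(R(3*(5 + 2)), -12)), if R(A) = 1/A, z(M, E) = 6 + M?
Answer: 6283702/441 ≈ 14249.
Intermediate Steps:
H = -5 (H = 6 - 11 = -5)
R(A) = 1/A
W(T, v) = 4 - T
j(N) = -5 + 2*N**2 (j(N) = (N**2 + N*N) - 5 = (N**2 + N**2) - 5 = 2*N**2 - 5 = -5 + 2*N**2)
14275 - j(W(R(3*(5 + 2)), -12)) = 14275 - (-5 + 2*(4 - 1/(3*(5 + 2)))**2) = 14275 - (-5 + 2*(4 - 1/(3*7))**2) = 14275 - (-5 + 2*(4 - 1/21)**2) = 14275 - (-5 + 2*(83/21)**2) = 14275 - (-5 + 2*(6889/441)) = 14275 - (-5 + 13778/441) = 14275 - 1*11573/441 = 14275 - 11573/441 = 6283702/441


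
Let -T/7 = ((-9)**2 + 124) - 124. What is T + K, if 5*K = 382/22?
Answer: -30994/55 ≈ -563.53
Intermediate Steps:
K = 191/55 (K = (382/22)/5 = (382*(1/22))/5 = (1/5)*(191/11) = 191/55 ≈ 3.4727)
T = -567 (T = -7*(((-9)**2 + 124) - 124) = -7*((81 + 124) - 124) = -7*(205 - 124) = -7*81 = -567)
T + K = -567 + 191/55 = -30994/55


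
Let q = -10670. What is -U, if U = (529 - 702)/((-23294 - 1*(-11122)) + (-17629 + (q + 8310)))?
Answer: -173/32161 ≈ -0.0053792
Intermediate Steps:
U = 173/32161 (U = (529 - 702)/((-23294 - 1*(-11122)) + (-17629 + (-10670 + 8310))) = -173/((-23294 + 11122) + (-17629 - 2360)) = -173/(-12172 - 19989) = -173/(-32161) = -173*(-1/32161) = 173/32161 ≈ 0.0053792)
-U = -1*173/32161 = -173/32161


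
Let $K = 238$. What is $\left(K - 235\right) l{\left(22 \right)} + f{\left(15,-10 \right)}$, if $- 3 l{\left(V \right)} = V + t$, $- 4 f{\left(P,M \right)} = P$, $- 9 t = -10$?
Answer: $- \frac{967}{36} \approx -26.861$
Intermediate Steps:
$t = \frac{10}{9}$ ($t = \left(- \frac{1}{9}\right) \left(-10\right) = \frac{10}{9} \approx 1.1111$)
$f{\left(P,M \right)} = - \frac{P}{4}$
$l{\left(V \right)} = - \frac{10}{27} - \frac{V}{3}$ ($l{\left(V \right)} = - \frac{V + \frac{10}{9}}{3} = - \frac{\frac{10}{9} + V}{3} = - \frac{10}{27} - \frac{V}{3}$)
$\left(K - 235\right) l{\left(22 \right)} + f{\left(15,-10 \right)} = \left(238 - 235\right) \left(- \frac{10}{27} - \frac{22}{3}\right) - \frac{15}{4} = 3 \left(- \frac{208}{27}\right) - \frac{15}{4} = - \frac{208}{9} - \frac{15}{4} = - \frac{967}{36}$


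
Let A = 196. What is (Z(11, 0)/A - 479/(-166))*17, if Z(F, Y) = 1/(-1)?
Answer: 796603/16268 ≈ 48.967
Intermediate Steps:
Z(F, Y) = -1
(Z(11, 0)/A - 479/(-166))*17 = (-1/196 - 479/(-166))*17 = (-1*1/196 - 479*(-1/166))*17 = (-1/196 + 479/166)*17 = (46859/16268)*17 = 796603/16268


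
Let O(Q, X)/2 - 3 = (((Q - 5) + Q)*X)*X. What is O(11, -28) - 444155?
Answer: -417493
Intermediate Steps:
O(Q, X) = 6 + 2*X²*(-5 + 2*Q) (O(Q, X) = 6 + 2*((((Q - 5) + Q)*X)*X) = 6 + 2*((((-5 + Q) + Q)*X)*X) = 6 + 2*(((-5 + 2*Q)*X)*X) = 6 + 2*((X*(-5 + 2*Q))*X) = 6 + 2*(X²*(-5 + 2*Q)) = 6 + 2*X²*(-5 + 2*Q))
O(11, -28) - 444155 = (6 - 10*(-28)² + 4*11*(-28)²) - 444155 = (6 - 10*784 + 4*11*784) - 444155 = (6 - 7840 + 34496) - 444155 = 26662 - 444155 = -417493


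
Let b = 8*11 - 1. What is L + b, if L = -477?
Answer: -390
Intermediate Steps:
b = 87 (b = 88 - 1 = 87)
L + b = -477 + 87 = -390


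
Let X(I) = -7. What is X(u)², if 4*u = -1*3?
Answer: 49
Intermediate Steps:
u = -¾ (u = (-1*3)/4 = (¼)*(-3) = -¾ ≈ -0.75000)
X(u)² = (-7)² = 49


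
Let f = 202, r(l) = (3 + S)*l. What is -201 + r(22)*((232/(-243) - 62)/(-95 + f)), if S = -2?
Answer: -5562757/26001 ≈ -213.94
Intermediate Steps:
r(l) = l (r(l) = (3 - 2)*l = 1*l = l)
-201 + r(22)*((232/(-243) - 62)/(-95 + f)) = -201 + 22*((232/(-243) - 62)/(-95 + 202)) = -201 + 22*((232*(-1/243) - 62)/107) = -201 + 22*((-232/243 - 62)*(1/107)) = -201 + 22*(-15298/243*1/107) = -201 + 22*(-15298/26001) = -201 - 336556/26001 = -5562757/26001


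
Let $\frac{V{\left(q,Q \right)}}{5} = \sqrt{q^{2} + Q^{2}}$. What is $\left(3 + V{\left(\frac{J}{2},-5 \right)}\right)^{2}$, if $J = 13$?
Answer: $\frac{6761}{4} + 15 \sqrt{269} \approx 1936.3$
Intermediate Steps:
$V{\left(q,Q \right)} = 5 \sqrt{Q^{2} + q^{2}}$ ($V{\left(q,Q \right)} = 5 \sqrt{q^{2} + Q^{2}} = 5 \sqrt{Q^{2} + q^{2}}$)
$\left(3 + V{\left(\frac{J}{2},-5 \right)}\right)^{2} = \left(3 + 5 \sqrt{\left(-5\right)^{2} + \left(\frac{13}{2}\right)^{2}}\right)^{2} = \left(3 + 5 \sqrt{25 + \left(13 \cdot \frac{1}{2}\right)^{2}}\right)^{2} = \left(3 + 5 \sqrt{25 + \left(\frac{13}{2}\right)^{2}}\right)^{2} = \left(3 + 5 \sqrt{25 + \frac{169}{4}}\right)^{2} = \left(3 + 5 \sqrt{\frac{269}{4}}\right)^{2} = \left(3 + 5 \frac{\sqrt{269}}{2}\right)^{2} = \left(3 + \frac{5 \sqrt{269}}{2}\right)^{2}$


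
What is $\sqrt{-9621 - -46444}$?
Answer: $\sqrt{36823} \approx 191.89$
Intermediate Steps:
$\sqrt{-9621 - -46444} = \sqrt{-9621 + 46444} = \sqrt{36823}$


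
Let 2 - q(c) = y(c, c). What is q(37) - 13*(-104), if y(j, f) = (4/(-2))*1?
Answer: 1356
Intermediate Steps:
y(j, f) = -2 (y(j, f) = (4*(-½))*1 = -2*1 = -2)
q(c) = 4 (q(c) = 2 - 1*(-2) = 2 + 2 = 4)
q(37) - 13*(-104) = 4 - 13*(-104) = 4 + 1352 = 1356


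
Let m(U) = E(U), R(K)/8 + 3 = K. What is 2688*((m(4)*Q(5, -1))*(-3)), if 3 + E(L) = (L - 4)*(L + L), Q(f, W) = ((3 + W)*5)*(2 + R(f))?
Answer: 4354560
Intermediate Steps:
R(K) = -24 + 8*K
Q(f, W) = (-22 + 8*f)*(15 + 5*W) (Q(f, W) = ((3 + W)*5)*(2 + (-24 + 8*f)) = (15 + 5*W)*(-22 + 8*f) = (-22 + 8*f)*(15 + 5*W))
E(L) = -3 + 2*L*(-4 + L) (E(L) = -3 + (L - 4)*(L + L) = -3 + (-4 + L)*(2*L) = -3 + 2*L*(-4 + L))
m(U) = -3 - 8*U + 2*U²
2688*((m(4)*Q(5, -1))*(-3)) = 2688*(((-3 - 8*4 + 2*4²)*(-330 - 110*(-1) + 120*5 + 40*(-1)*5))*(-3)) = 2688*(((-3 - 32 + 2*16)*(-330 + 110 + 600 - 200))*(-3)) = 2688*(((-3 - 32 + 32)*180)*(-3)) = 2688*(-3*180*(-3)) = 2688*(-540*(-3)) = 2688*1620 = 4354560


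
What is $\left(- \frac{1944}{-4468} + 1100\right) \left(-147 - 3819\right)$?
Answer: $- \frac{4874951676}{1117} \approx -4.3643 \cdot 10^{6}$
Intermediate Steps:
$\left(- \frac{1944}{-4468} + 1100\right) \left(-147 - 3819\right) = \left(\left(-1944\right) \left(- \frac{1}{4468}\right) + 1100\right) \left(-3966\right) = \left(\frac{486}{1117} + 1100\right) \left(-3966\right) = \frac{1229186}{1117} \left(-3966\right) = - \frac{4874951676}{1117}$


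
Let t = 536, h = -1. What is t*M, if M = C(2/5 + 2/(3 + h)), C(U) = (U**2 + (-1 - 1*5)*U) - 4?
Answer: -139896/25 ≈ -5595.8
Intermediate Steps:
C(U) = -4 + U**2 - 6*U (C(U) = (U**2 + (-1 - 5)*U) - 4 = (U**2 - 6*U) - 4 = -4 + U**2 - 6*U)
M = -261/25 (M = -4 + (2/5 + 2/(3 - 1))**2 - 6*(2/5 + 2/(3 - 1)) = -4 + (2*(1/5) + 2/2)**2 - 6*(2*(1/5) + 2/2) = -4 + (2/5 + 2*(1/2))**2 - 6*(2/5 + 2*(1/2)) = -4 + (2/5 + 1)**2 - 6*(2/5 + 1) = -4 + (7/5)**2 - 6*7/5 = -4 + 49/25 - 42/5 = -261/25 ≈ -10.440)
t*M = 536*(-261/25) = -139896/25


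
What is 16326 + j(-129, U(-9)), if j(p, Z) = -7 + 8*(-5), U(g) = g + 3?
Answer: 16279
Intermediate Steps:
U(g) = 3 + g
j(p, Z) = -47 (j(p, Z) = -7 - 40 = -47)
16326 + j(-129, U(-9)) = 16326 - 47 = 16279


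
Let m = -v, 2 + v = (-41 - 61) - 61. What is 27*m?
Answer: 4455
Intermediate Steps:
v = -165 (v = -2 + ((-41 - 61) - 61) = -2 + (-102 - 61) = -2 - 163 = -165)
m = 165 (m = -1*(-165) = 165)
27*m = 27*165 = 4455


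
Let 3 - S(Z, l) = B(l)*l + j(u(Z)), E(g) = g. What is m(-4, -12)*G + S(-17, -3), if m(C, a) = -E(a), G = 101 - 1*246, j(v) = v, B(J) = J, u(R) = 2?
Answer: -1748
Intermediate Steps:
G = -145 (G = 101 - 246 = -145)
m(C, a) = -a
S(Z, l) = 1 - l² (S(Z, l) = 3 - (l*l + 2) = 3 - (l² + 2) = 3 - (2 + l²) = 3 + (-2 - l²) = 1 - l²)
m(-4, -12)*G + S(-17, -3) = -1*(-12)*(-145) + (1 - 1*(-3)²) = 12*(-145) + (1 - 1*9) = -1740 + (1 - 9) = -1740 - 8 = -1748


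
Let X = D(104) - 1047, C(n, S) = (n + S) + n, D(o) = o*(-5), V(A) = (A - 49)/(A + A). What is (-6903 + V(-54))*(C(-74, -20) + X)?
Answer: 1293305435/108 ≈ 1.1975e+7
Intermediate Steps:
V(A) = (-49 + A)/(2*A) (V(A) = (-49 + A)/((2*A)) = (-49 + A)*(1/(2*A)) = (-49 + A)/(2*A))
D(o) = -5*o
C(n, S) = S + 2*n (C(n, S) = (S + n) + n = S + 2*n)
X = -1567 (X = -5*104 - 1047 = -520 - 1047 = -1567)
(-6903 + V(-54))*(C(-74, -20) + X) = (-6903 + (½)*(-49 - 54)/(-54))*((-20 + 2*(-74)) - 1567) = (-6903 + (½)*(-1/54)*(-103))*((-20 - 148) - 1567) = (-6903 + 103/108)*(-168 - 1567) = -745421/108*(-1735) = 1293305435/108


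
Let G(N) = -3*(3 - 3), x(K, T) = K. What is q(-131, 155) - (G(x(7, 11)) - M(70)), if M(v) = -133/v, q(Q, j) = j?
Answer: 1531/10 ≈ 153.10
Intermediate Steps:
G(N) = 0 (G(N) = -3*0 = 0)
q(-131, 155) - (G(x(7, 11)) - M(70)) = 155 - (0 - (-133)/70) = 155 - (0 - 1*(-19/10)) = 155 - (0 + 19/10) = 155 - 1*19/10 = 155 - 19/10 = 1531/10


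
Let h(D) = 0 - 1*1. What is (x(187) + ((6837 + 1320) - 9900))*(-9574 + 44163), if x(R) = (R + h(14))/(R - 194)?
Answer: -428453943/7 ≈ -6.1208e+7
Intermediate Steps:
h(D) = -1 (h(D) = 0 - 1 = -1)
x(R) = (-1 + R)/(-194 + R) (x(R) = (R - 1)/(R - 194) = (-1 + R)/(-194 + R))
(x(187) + ((6837 + 1320) - 9900))*(-9574 + 44163) = ((-1 + 187)/(-194 + 187) + ((6837 + 1320) - 9900))*(-9574 + 44163) = (186/(-7) + (8157 - 9900))*34589 = (-⅐*186 - 1743)*34589 = (-186/7 - 1743)*34589 = -12387/7*34589 = -428453943/7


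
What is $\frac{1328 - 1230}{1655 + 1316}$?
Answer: $\frac{98}{2971} \approx 0.032986$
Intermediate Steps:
$\frac{1328 - 1230}{1655 + 1316} = \frac{98}{2971}$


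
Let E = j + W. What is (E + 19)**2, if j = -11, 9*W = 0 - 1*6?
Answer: 484/9 ≈ 53.778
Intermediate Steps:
W = -2/3 (W = (0 - 1*6)/9 = (0 - 6)/9 = (1/9)*(-6) = -2/3 ≈ -0.66667)
E = -35/3 (E = -11 - 2/3 = -35/3 ≈ -11.667)
(E + 19)**2 = (-35/3 + 19)**2 = (22/3)**2 = 484/9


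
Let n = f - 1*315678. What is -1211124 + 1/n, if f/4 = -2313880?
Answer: -11591907606553/9571198 ≈ -1.2111e+6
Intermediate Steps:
f = -9255520 (f = 4*(-2313880) = -9255520)
n = -9571198 (n = -9255520 - 1*315678 = -9255520 - 315678 = -9571198)
-1211124 + 1/n = -1211124 + 1/(-9571198) = -1211124 - 1/9571198 = -11591907606553/9571198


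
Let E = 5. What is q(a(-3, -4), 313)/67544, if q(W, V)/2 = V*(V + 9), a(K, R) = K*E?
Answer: 50393/16886 ≈ 2.9843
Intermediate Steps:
a(K, R) = 5*K (a(K, R) = K*5 = 5*K)
q(W, V) = 2*V*(9 + V) (q(W, V) = 2*(V*(V + 9)) = 2*(V*(9 + V)) = 2*V*(9 + V))
q(a(-3, -4), 313)/67544 = (2*313*(9 + 313))/67544 = (2*313*322)*(1/67544) = 201572*(1/67544) = 50393/16886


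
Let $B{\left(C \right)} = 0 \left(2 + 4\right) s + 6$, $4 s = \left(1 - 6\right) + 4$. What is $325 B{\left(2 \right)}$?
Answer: $1950$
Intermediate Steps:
$s = - \frac{1}{4}$ ($s = \frac{\left(1 - 6\right) + 4}{4} = \frac{-5 + 4}{4} = \frac{1}{4} \left(-1\right) = - \frac{1}{4} \approx -0.25$)
$B{\left(C \right)} = 6$ ($B{\left(C \right)} = 0 \left(2 + 4\right) \left(- \frac{1}{4}\right) + 6 = 0 \cdot 6 \left(- \frac{1}{4}\right) + 6 = 0 \left(- \frac{1}{4}\right) + 6 = 0 + 6 = 6$)
$325 B{\left(2 \right)} = 325 \cdot 6 = 1950$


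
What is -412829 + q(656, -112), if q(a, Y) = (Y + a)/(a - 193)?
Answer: -191139283/463 ≈ -4.1283e+5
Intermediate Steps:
q(a, Y) = (Y + a)/(-193 + a)
-412829 + q(656, -112) = -412829 + (-112 + 656)/(-193 + 656) = -412829 + 544/463 = -191139283/463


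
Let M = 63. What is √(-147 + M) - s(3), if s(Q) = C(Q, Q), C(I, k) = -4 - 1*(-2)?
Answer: 2 + 2*I*√21 ≈ 2.0 + 9.1651*I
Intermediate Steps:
C(I, k) = -2 (C(I, k) = -4 + 2 = -2)
s(Q) = -2
√(-147 + M) - s(3) = √(-147 + 63) - 1*(-2) = √(-84) + 2 = 2*I*√21 + 2 = 2 + 2*I*√21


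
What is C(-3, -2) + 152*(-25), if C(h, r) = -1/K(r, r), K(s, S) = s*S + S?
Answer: -7601/2 ≈ -3800.5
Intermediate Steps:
K(s, S) = S + S*s (K(s, S) = S*s + S = S + S*s)
C(h, r) = -1/(r*(1 + r))
C(-3, -2) + 152*(-25) = -1/(-2*(1 - 2)) + 152*(-25) = -1*(-1/2)/(-1) - 3800 = -1*(-1/2)*(-1) - 3800 = -1/2 - 3800 = -7601/2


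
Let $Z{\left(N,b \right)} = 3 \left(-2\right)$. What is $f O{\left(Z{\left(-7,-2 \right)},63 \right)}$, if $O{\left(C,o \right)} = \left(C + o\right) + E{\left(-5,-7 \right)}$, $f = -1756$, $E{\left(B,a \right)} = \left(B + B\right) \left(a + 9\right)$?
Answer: $-64972$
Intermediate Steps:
$Z{\left(N,b \right)} = -6$
$E{\left(B,a \right)} = 2 B \left(9 + a\right)$
$O{\left(C,o \right)} = -20 + C + o$ ($O{\left(C,o \right)} = \left(C + o\right) + 2 \left(-5\right) \left(9 - 7\right) = \left(C + o\right) + 2 \left(-5\right) 2 = \left(C + o\right) - 20 = -20 + C + o$)
$f O{\left(Z{\left(-7,-2 \right)},63 \right)} = - 1756 \left(-20 - 6 + 63\right) = \left(-1756\right) 37 = -64972$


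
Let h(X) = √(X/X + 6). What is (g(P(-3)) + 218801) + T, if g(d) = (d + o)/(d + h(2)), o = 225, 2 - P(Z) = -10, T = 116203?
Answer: 45898392/137 - 237*√7/137 ≈ 3.3502e+5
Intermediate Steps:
P(Z) = 12 (P(Z) = 2 - 1*(-10) = 2 + 10 = 12)
h(X) = √7 (h(X) = √(1 + 6) = √7)
g(d) = (225 + d)/(d + √7) (g(d) = (d + 225)/(d + √7) = (225 + d)/(d + √7))
(g(P(-3)) + 218801) + T = ((225 + 12)/(12 + √7) + 218801) + 116203 = (237/(12 + √7) + 218801) + 116203 = (218801 + 237/(12 + √7)) + 116203 = 335004 + 237/(12 + √7)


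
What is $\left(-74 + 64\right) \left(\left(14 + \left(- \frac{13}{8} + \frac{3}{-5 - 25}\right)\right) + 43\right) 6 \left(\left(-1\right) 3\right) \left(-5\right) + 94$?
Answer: $- \frac{99307}{2} \approx -49654.0$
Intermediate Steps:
$\left(-74 + 64\right) \left(\left(14 + \left(- \frac{13}{8} + \frac{3}{-5 - 25}\right)\right) + 43\right) 6 \left(\left(-1\right) 3\right) \left(-5\right) + 94 = - 10 \left(\left(14 + \left(\left(-13\right) \frac{1}{8} + \frac{3}{-5 - 25}\right)\right) + 43\right) 6 \left(-3\right) \left(-5\right) + 94 = - 10 \left(\left(14 - \left(\frac{13}{8} - \frac{3}{-30}\right)\right) + 43\right) \left(\left(-18\right) \left(-5\right)\right) + 94 = - 10 \left(\left(14 + \left(- \frac{13}{8} + 3 \left(- \frac{1}{30}\right)\right)\right) + 43\right) 90 + 94 = - 10 \left(\left(14 - \frac{69}{40}\right) + 43\right) 90 + 94 = - 10 \left(\frac{491}{40} + 43\right) 90 + 94 = \left(-10\right) \frac{2211}{40} \cdot 90 + 94 = \left(- \frac{2211}{4}\right) 90 + 94 = - \frac{99495}{2} + 94 = - \frac{99307}{2}$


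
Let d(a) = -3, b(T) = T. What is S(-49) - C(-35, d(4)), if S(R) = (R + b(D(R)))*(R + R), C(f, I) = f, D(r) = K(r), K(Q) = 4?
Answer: 4445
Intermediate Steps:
D(r) = 4
S(R) = 2*R*(4 + R) (S(R) = (R + 4)*(R + R) = (4 + R)*(2*R) = 2*R*(4 + R))
S(-49) - C(-35, d(4)) = 2*(-49)*(4 - 49) - 1*(-35) = 2*(-49)*(-45) + 35 = 4410 + 35 = 4445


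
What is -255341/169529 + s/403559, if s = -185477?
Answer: -134488888952/68414953711 ≈ -1.9658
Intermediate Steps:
-255341/169529 + s/403559 = -255341/169529 - 185477/403559 = -134488888952/68414953711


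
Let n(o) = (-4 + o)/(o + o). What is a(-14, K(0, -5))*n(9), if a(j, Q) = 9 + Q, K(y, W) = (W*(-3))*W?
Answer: -55/3 ≈ -18.333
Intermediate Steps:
K(y, W) = -3*W² (K(y, W) = (-3*W)*W = -3*W²)
n(o) = (-4 + o)/(2*o) (n(o) = (-4 + o)/((2*o)) = (-4 + o)*(1/(2*o)) = (-4 + o)/(2*o))
a(-14, K(0, -5))*n(9) = (9 - 3*(-5)²)*((½)*(-4 + 9)/9) = (9 - 3*25)*((½)*(⅑)*5) = (9 - 75)*(5/18) = -66*5/18 = -55/3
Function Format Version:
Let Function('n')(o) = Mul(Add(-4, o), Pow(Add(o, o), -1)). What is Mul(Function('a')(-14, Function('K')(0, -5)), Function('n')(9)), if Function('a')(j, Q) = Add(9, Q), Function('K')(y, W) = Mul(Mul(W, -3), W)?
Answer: Rational(-55, 3) ≈ -18.333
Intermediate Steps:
Function('K')(y, W) = Mul(-3, Pow(W, 2)) (Function('K')(y, W) = Mul(Mul(-3, W), W) = Mul(-3, Pow(W, 2)))
Function('n')(o) = Mul(Rational(1, 2), Pow(o, -1), Add(-4, o)) (Function('n')(o) = Mul(Add(-4, o), Pow(Mul(2, o), -1)) = Mul(Add(-4, o), Mul(Rational(1, 2), Pow(o, -1))) = Mul(Rational(1, 2), Pow(o, -1), Add(-4, o)))
Mul(Function('a')(-14, Function('K')(0, -5)), Function('n')(9)) = Mul(Add(9, Mul(-3, Pow(-5, 2))), Mul(Rational(1, 2), Pow(9, -1), Add(-4, 9))) = Mul(Add(9, Mul(-3, 25)), Mul(Rational(1, 2), Rational(1, 9), 5)) = Mul(Add(9, -75), Rational(5, 18)) = Mul(-66, Rational(5, 18)) = Rational(-55, 3)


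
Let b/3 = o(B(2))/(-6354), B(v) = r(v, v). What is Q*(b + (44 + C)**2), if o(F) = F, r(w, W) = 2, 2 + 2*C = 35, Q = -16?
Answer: -62019260/1059 ≈ -58564.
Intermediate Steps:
C = 33/2 (C = -1 + (1/2)*35 = -1 + 35/2 = 33/2 ≈ 16.500)
B(v) = 2
b = -1/1059 (b = 3*(2/(-6354)) = 3*(2*(-1/6354)) = 3*(-1/3177) = -1/1059 ≈ -0.00094429)
Q*(b + (44 + C)**2) = -16*(-1/1059 + (44 + 33/2)**2) = -16*(-1/1059 + (121/2)**2) = -16*(-1/1059 + 14641/4) = -16*15504815/4236 = -62019260/1059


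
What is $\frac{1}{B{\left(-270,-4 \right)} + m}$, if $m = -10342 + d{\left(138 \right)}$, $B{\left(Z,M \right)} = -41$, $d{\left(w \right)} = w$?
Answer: $- \frac{1}{10245} \approx -9.7609 \cdot 10^{-5}$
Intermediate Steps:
$m = -10204$ ($m = -10342 + 138 = -10204$)
$\frac{1}{B{\left(-270,-4 \right)} + m} = \frac{1}{-41 - 10204} = \frac{1}{-10245} = - \frac{1}{10245}$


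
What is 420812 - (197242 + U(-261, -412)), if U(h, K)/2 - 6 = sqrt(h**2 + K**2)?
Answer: 223558 - 2*sqrt(237865) ≈ 2.2258e+5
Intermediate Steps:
U(h, K) = 12 + 2*sqrt(K**2 + h**2) (U(h, K) = 12 + 2*sqrt(h**2 + K**2) = 12 + 2*sqrt(K**2 + h**2))
420812 - (197242 + U(-261, -412)) = 420812 - (197242 + (12 + 2*sqrt((-412)**2 + (-261)**2))) = 420812 - (197242 + (12 + 2*sqrt(169744 + 68121))) = 420812 - (197242 + (12 + 2*sqrt(237865))) = 420812 - (197254 + 2*sqrt(237865)) = 420812 + (-197254 - 2*sqrt(237865)) = 223558 - 2*sqrt(237865)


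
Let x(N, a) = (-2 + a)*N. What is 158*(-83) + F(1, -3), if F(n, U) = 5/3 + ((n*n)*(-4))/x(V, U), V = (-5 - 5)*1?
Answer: -983431/75 ≈ -13112.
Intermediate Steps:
V = -10 (V = -10*1 = -10)
x(N, a) = N*(-2 + a)
F(n, U) = 5/3 - 4*n²/(20 - 10*U) (F(n, U) = 5/3 + ((n*n)*(-4))/((-10*(-2 + U))) = 5*(⅓) + (n²*(-4))/(20 - 10*U) = 5/3 + (-4*n²)/(20 - 10*U) = 5/3 - 4*n²/(20 - 10*U))
158*(-83) + F(1, -3) = 158*(-83) + (50 - 25*(-3) - 6*1²)/(15*(2 - 1*(-3))) = -13114 + (50 + 75 - 6*1)/(15*(2 + 3)) = -13114 + (1/15)*(50 + 75 - 6)/5 = -13114 + (1/15)*(⅕)*119 = -13114 + 119/75 = -983431/75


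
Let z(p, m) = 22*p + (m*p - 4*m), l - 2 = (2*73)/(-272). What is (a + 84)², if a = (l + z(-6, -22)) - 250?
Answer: 108347281/18496 ≈ 5857.9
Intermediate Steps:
l = 199/136 (l = 2 + (2*73)/(-272) = 2 + 146*(-1/272) = 2 - 73/136 = 199/136 ≈ 1.4632)
z(p, m) = -4*m + 22*p + m*p (z(p, m) = 22*p + (-4*m + m*p) = -4*m + 22*p + m*p)
a = -21833/136 (a = (199/136 + (-4*(-22) + 22*(-6) - 22*(-6))) - 250 = (199/136 + (88 - 132 + 132)) - 250 = (199/136 + 88) - 250 = 12167/136 - 250 = -21833/136 ≈ -160.54)
(a + 84)² = (-21833/136 + 84)² = (-10409/136)² = 108347281/18496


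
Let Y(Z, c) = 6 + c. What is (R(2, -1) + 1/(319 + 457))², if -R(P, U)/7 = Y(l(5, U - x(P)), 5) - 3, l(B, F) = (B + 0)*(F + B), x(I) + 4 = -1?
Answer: 1888337025/602176 ≈ 3135.9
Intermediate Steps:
x(I) = -5 (x(I) = -4 - 1 = -5)
l(B, F) = B*(B + F)
R(P, U) = -56 (R(P, U) = -7*((6 + 5) - 3) = -7*(11 - 3) = -7*8 = -56)
(R(2, -1) + 1/(319 + 457))² = (-56 + 1/(319 + 457))² = (-56 + 1/776)² = (-43455/776)² = 1888337025/602176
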